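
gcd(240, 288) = 48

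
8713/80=108 + 73/80 ≈ 108.91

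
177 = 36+141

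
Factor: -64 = -1*2^6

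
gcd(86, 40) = 2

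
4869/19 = 256 + 5/19 ≈ 256.26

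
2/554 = 1/277 ≈ 0.00361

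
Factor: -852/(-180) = 3^(-1) * 5^(-1) * 71^1 = 71/15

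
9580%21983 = 9580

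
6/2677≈0.00224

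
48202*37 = 1783474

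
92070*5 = 460350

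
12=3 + 9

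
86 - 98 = -12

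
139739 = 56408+83331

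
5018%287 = 139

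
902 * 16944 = 15283488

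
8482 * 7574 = 64242668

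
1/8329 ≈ 0.000120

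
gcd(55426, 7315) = 7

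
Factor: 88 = 2^3*11^1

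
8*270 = 2160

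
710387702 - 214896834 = 495490868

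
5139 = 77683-72544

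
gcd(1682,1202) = 2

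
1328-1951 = -623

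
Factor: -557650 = -1*2^1*5^2*19^1*587^1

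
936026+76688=1012714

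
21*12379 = 259959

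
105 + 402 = 507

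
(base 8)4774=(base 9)3450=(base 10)2556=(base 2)100111111100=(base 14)d08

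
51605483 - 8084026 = 43521457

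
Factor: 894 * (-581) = -1 * 2^1 * 3^1 * 7^1 * 83^1 * 149^1 = -519414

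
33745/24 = 1406 + 1/24 ≈ 1406.04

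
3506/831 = 4 + 182/831 ≈ 4.22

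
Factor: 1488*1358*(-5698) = -1*2^6*3^1*7^2*11^1*31^1*37^1*97^1 = -11513971392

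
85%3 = 1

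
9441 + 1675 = 11116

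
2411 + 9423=11834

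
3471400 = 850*4084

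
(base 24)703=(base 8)7703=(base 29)4n4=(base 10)4035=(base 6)30403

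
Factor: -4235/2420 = -1 * 2^(-2) * 7^1 = -7/4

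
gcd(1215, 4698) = 81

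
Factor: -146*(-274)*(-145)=-1*2^2*5^1*29^1*73^1*137^1=-5800580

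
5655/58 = 97 + 1/2 = 97.50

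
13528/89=152=152.00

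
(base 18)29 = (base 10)45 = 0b101101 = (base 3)1200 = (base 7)63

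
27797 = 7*3971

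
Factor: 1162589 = 1162589^1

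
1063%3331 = 1063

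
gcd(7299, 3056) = 1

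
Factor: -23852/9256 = -1*2^(-1)*13^(-1)*67^1 = -67/26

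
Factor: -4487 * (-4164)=2^2 * 3^1 * 7^1 * 347^1 * 641^1=18683868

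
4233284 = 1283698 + 2949586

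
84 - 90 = -6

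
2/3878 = 1/1939 ≈ 0.000516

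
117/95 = 1 + 22/95 ≈ 1.23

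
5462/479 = 11 + 193/479 ≈ 11.40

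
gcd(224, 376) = 8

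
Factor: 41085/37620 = 2^(-2) * 19^(-1) * 83^1 = 83/76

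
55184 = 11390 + 43794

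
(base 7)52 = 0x25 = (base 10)37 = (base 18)21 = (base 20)1h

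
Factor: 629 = 17^1*37^1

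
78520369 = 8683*9043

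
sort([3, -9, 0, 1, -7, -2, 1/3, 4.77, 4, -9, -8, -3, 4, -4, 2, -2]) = [-9, -9, -8, -7, -4, -3, -2, -2, 0, 1/3, 1, 2, 3, 4, 4, 4.77]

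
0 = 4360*0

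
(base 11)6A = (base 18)44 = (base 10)76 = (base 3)2211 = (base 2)1001100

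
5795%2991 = 2804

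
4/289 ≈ 0.0138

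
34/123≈0.276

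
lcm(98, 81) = 7938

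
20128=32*629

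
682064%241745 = 198574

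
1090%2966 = 1090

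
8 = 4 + 4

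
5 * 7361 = 36805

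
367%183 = 1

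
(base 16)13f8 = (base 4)1033320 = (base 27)709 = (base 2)1001111111000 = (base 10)5112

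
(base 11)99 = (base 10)108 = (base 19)5d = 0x6c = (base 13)84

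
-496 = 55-551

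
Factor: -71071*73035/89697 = -1*3^2*5^1*7^1*11^1*13^1*29^(-1)*71^1*541^1*1031^(-1) = -1730223495/29899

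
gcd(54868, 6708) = 172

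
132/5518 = 66/2759 ≈ 0.0239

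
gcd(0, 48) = 48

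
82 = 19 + 63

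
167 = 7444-7277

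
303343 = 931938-628595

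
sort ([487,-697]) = [-697,487]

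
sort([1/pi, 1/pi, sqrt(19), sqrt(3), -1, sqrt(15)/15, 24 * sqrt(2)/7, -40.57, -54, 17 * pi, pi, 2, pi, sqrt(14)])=[-54, -40.57, -1, sqrt(15)/15, 1/pi, 1/pi, sqrt(3), 2, pi, pi, sqrt(14), sqrt(19), 24 * sqrt(2)/7, 17 * pi]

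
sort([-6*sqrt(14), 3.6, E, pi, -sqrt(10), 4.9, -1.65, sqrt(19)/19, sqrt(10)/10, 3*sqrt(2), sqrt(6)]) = [-6*sqrt(14), -sqrt(10), -1.65, sqrt(19)/19, sqrt(10)/10, sqrt(6), E, pi, 3.6, 3*sqrt(2), 4.9]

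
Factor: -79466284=-1*2^2*19^1*47^1*22247^1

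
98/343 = 2/7 ≈ 0.286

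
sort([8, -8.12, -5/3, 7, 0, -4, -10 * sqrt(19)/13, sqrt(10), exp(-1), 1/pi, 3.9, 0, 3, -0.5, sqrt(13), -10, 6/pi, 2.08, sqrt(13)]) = [-10, -8.12, -4, -10 * sqrt(19)/13, -5/3, -0.5, 0, 0, 1/pi, exp(-1), 6/pi, 2.08, 3, sqrt(10), sqrt(13), sqrt(13), 3.9, 7, 8]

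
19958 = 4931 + 15027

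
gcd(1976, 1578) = 2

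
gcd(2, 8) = 2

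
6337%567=100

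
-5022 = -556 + -4466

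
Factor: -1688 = -1*2^3*211^1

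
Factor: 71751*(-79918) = -1*2^1*3^1*31^1*1289^1*23917^1 = -5734196418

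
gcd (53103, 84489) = 3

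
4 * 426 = 1704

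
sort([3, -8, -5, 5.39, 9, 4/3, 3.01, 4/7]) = [-8, -5, 4/7, 4/3, 3, 3.01, 5.39, 9]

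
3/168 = 1/56 ≈ 0.0179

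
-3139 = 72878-76017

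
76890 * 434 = 33370260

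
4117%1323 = 148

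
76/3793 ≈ 0.0200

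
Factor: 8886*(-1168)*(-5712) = 2^9*3^2*7^1*17^1*73^1*1481^1 = 59283979776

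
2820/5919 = 940/1973 ≈ 0.476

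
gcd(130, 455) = 65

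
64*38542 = 2466688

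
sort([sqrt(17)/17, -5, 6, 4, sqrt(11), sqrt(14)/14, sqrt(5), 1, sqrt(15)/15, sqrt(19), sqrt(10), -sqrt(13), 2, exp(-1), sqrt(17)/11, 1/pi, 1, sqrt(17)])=[-5, -sqrt(13), sqrt(17)/17, sqrt(15)/15, sqrt(14)/14, 1/pi, exp(-1), sqrt(17)/11, 1, 1, 2, sqrt(5), sqrt(10), sqrt(11), 4, sqrt(17), sqrt(19), 6]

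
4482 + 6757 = 11239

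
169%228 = 169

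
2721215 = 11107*245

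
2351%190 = 71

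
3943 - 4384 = -441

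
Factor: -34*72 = -1*2^4*3^2*17^1 = -2448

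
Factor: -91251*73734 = -1*2^1*3^3*10139^1*12289^1 = -6728301234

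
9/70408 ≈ 0.000128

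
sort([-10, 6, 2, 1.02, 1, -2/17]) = [-10, -2/17, 1, 1.02, 2, 6]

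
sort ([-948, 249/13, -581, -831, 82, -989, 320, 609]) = [-989, -948, -831, -581, 249/13, 82, 320, 609]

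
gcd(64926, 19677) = 3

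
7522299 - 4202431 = 3319868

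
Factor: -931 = -1*7^2*19^1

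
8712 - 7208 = 1504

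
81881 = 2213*37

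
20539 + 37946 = 58485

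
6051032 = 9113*664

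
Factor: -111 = -1*3^1*37^1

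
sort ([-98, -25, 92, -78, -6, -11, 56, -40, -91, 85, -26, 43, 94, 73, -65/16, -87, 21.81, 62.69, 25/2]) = [-98, -91, -87, -78, -40, -26, -25, -11, -6, -65/16, 25/2, 21.81, 43, 56, 62.69, 73, 85, 92, 94]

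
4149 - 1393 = 2756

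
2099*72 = 151128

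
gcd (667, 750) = 1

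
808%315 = 178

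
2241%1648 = 593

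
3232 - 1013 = 2219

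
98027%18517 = 5442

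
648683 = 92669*7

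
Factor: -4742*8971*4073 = -1*2^1*2371^1*4073^1*8971^1 = -173267383186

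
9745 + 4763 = 14508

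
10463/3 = 3487 + 2/3 ≈ 3487.67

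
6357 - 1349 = 5008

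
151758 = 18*8431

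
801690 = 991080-189390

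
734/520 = 1 + 107/260 ≈ 1.41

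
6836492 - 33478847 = -26642355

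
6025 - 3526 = 2499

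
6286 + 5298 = 11584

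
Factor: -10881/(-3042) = 2^(-1) * 3^1 * 13^(-1) * 31^1 = 93/26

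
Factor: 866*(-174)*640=-1*2^9*3^1*5^1*29^1*433^1=-96437760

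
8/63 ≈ 0.127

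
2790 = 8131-5341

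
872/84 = 10+8/21 ≈ 10.38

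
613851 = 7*87693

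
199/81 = 2 + 37/81 ≈ 2.46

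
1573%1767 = 1573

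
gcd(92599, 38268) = 1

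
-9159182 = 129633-9288815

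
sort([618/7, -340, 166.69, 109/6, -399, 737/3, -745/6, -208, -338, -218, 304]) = [-399, -340, -338, -218, -208, -745/6, 109/6, 618/7, 166.69, 737/3, 304]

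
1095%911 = 184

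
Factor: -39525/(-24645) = 5^1*17^1*53^(-1) = 85/53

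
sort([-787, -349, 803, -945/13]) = [-787, -349, -945/13, 803]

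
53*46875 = 2484375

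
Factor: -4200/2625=-1 * 2^3 * 5^(-1)=-8/5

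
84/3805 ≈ 0.0221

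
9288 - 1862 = 7426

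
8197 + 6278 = 14475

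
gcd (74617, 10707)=83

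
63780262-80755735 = -16975473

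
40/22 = 20/11≈1.82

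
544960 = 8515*64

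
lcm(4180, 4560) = 50160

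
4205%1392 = 29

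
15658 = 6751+8907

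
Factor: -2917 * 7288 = -1 * 2^3 * 911^1 * 2917^1 = -21259096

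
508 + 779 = 1287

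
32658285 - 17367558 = 15290727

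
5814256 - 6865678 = -1051422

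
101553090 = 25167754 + 76385336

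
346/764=173/382 ≈ 0.453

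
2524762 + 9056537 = 11581299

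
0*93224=0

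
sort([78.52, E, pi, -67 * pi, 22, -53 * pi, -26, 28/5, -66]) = [-67 * pi, -53 * pi, -66, -26, E, pi, 28/5, 22, 78.52]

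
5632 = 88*64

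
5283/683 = 7 + 502/683 ≈ 7.73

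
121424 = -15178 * (-8)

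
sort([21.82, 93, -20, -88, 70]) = [-88, -20, 21.82, 70, 93]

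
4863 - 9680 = -4817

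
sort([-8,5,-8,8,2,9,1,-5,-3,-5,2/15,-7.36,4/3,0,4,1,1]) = [-8,-8,-7.36,-5,-5,-3,0,2/15,1,1,1,4/3,2,4,5,8,9]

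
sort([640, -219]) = [-219, 640]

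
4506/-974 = -4 - 305/487 ≈ -4.63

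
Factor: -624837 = -1 * 3^1 * 208279^1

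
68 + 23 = 91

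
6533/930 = 7 + 23/930 ≈ 7.02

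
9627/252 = 3209/84 ≈ 38.20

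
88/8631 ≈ 0.0102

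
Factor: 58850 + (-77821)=-1 * 61^1 * 311^1=-18971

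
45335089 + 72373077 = 117708166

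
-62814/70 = -31407/35 ≈ -897.34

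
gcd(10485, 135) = 45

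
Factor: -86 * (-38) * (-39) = -1 * 2^2 * 3^1 * 13^1 * 19^1 * 43^1 = -127452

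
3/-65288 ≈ -0.0000460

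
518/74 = 7 = 7.00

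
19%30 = 19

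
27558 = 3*9186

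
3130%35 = 15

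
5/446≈0.0112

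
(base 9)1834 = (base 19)3h2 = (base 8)2600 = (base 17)4ee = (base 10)1408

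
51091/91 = 561 + 40/91 ≈ 561.44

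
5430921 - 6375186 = -944265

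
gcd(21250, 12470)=10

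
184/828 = 2/9 ≈ 0.222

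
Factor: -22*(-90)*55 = 2^2*3^2*5^2*11^2 = 108900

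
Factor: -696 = -1*2^3*3^1*29^1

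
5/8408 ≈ 0.000595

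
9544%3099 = 247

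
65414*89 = 5821846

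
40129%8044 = 7953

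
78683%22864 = 10091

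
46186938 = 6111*7558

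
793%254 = 31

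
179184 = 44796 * 4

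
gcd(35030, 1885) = 5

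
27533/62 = 444 + 5/62≈444.08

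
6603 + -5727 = 876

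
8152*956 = 7793312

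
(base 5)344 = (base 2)1100011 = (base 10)99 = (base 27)3i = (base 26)3l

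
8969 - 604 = 8365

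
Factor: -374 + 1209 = 5^1 * 167^1 = 835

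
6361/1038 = 6+133/1038≈6.13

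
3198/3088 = 1+55/1544 ≈ 1.04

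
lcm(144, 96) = 288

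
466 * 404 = 188264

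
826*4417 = 3648442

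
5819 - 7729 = -1910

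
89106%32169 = 24768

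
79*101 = 7979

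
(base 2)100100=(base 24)1c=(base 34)12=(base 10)36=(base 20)1g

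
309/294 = 103/98 ≈ 1.05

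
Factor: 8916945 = 3^1 * 5^1 * 733^1 * 811^1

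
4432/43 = 103 + 3/43 ≈ 103.07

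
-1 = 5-6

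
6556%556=440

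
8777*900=7899300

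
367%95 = 82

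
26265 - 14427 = 11838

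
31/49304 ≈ 0.000629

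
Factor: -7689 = -1*3^1*11^1*233^1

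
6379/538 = 11 + 461/538 ≈ 11.86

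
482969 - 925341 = -442372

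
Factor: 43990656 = 2^7*3^1*109^1*1051^1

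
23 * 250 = 5750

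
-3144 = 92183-95327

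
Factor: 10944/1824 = 2^1*3^1 = 6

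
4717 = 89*53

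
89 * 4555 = 405395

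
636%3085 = 636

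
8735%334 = 51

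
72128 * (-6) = -432768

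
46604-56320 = -9716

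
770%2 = 0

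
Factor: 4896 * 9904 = 2^9 * 3^2 * 17^1 * 619^1 = 48489984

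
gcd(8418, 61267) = 1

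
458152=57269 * 8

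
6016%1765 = 721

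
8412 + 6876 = 15288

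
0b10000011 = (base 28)4j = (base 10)131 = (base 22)5l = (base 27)4n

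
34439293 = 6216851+28222442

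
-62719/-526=119 + 125/526 ≈ 119.24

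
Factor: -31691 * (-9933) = 3^1 * 7^1 * 11^2 * 43^2 * 67^1 = 314786703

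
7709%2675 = 2359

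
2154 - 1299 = 855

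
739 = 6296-5557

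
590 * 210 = 123900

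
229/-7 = -32 - 5/7 ≈ -32.71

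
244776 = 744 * 329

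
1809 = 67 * 27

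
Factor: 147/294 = 2^(-1) = 1/2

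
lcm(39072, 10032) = 742368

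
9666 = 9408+258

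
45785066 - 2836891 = 42948175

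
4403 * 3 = 13209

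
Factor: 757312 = 2^6 * 11833^1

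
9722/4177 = 2 + 1368/4177 ≈ 2.33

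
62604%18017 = 8553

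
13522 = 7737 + 5785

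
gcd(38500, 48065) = 5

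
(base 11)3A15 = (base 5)131334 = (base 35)494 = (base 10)5219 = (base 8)12143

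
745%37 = 5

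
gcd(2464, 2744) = 56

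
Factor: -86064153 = -1*3^1*7^1*31^1*73^1*1811^1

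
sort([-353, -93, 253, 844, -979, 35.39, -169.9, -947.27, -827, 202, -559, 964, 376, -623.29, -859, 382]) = [-979, -947.27, -859, -827, -623.29, -559, -353, -169.9, -93, 35.39, 202, 253, 376, 382, 844, 964]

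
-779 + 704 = -75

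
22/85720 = 11/42860 ≈ 0.000257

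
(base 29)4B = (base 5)1002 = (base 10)127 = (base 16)7F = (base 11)106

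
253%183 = 70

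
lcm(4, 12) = 12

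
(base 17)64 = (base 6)254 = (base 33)37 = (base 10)106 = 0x6a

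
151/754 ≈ 0.200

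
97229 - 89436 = 7793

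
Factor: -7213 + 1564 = -1*3^1*7^1*269^1 = -5649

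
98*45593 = 4468114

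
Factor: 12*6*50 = 2^4*3^2*5^2 = 3600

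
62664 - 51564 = 11100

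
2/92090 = 1/46045 ≈ 0.0000217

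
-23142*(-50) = 1157100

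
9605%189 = 155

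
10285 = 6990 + 3295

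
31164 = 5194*6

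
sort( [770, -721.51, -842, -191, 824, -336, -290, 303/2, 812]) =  [-842, -721.51, -336, -290, -191, 303/2, 770, 812, 824]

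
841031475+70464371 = 911495846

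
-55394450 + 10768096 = -44626354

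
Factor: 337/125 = 5^(-3)*337^1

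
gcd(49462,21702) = 2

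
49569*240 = 11896560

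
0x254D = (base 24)GDL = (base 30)AI9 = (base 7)36561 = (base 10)9549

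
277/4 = 69+1/4 = 69.25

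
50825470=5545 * 9166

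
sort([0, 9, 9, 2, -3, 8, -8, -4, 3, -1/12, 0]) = [-8, -4, -3, -1/12, 0, 0, 2, 3, 8, 9, 9]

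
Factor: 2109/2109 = 1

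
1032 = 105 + 927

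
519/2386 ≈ 0.218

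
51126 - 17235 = 33891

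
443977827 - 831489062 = -387511235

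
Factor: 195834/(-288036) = -1*2^(-1)*3^(-3)*7^(-1)*257^1 = -257/378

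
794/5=158 + 4/5=158.80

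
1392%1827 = 1392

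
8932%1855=1512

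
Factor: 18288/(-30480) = -1*3^1*5^(-1) = -3/5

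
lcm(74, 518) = 518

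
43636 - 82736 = -39100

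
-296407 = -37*8011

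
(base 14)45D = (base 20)237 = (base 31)RU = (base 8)1543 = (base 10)867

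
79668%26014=1626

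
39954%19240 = 1474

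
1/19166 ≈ 0.0000522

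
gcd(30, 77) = 1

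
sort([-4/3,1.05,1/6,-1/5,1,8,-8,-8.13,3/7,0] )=[-8.13,-8,-4/3,-1/5,0,1/6,3/7,1,1.05,8] 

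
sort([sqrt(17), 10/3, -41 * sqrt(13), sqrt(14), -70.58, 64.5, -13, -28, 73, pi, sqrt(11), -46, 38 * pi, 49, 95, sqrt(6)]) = [-41 * sqrt(13), -70.58, -46, -28, -13, sqrt(6), pi, sqrt(11), 10/3, sqrt(14), sqrt(17), 49, 64.5, 73, 95, 38 * pi]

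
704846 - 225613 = 479233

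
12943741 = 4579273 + 8364468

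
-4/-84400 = 1/21100 ≈ 0.0000474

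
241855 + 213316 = 455171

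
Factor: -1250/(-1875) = 2^1*3^(-1) = 2/3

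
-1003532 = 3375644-4379176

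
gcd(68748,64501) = 1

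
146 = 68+78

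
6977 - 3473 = 3504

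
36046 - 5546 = 30500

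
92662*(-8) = -741296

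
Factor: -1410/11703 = -1*2^1*5^1*83^(-1) = -10/83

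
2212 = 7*316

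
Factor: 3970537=17^1 * 311^1 * 751^1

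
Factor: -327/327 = -1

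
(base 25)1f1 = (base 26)1cd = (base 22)21b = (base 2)1111101001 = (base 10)1001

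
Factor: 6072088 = 2^3*11^1*69001^1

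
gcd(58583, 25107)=8369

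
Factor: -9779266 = -1*2^1*7^1*547^1*1277^1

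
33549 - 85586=-52037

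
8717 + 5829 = 14546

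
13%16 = 13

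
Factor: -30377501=-1*7^2*11^1*56359^1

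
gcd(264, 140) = 4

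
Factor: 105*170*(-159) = -1*2^1*3^2*5^2*7^1*17^1*53^1 = -2838150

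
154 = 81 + 73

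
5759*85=489515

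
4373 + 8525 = 12898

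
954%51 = 36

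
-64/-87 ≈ 0.736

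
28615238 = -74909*(-382)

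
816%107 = 67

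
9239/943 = 9+752/943 ≈ 9.80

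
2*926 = 1852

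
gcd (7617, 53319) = 7617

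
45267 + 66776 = 112043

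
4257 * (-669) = -2847933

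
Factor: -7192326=-1 * 2^1 * 3^1 * 17^1 * 107^1 * 659^1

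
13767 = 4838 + 8929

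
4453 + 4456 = 8909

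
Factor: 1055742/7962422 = 3^1*13^(-1)*179^1*983^1*306247^(-1) = 527871/3981211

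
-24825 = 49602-74427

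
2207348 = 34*64922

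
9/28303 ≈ 0.000318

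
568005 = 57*9965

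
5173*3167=16382891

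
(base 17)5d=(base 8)142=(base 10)98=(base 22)4a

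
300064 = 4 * 75016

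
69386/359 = 193+99/359≈193.28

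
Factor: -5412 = -1 * 2^2 * 3^1 * 11^1 * 41^1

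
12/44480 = 3/11120 ≈ 0.000270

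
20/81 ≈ 0.247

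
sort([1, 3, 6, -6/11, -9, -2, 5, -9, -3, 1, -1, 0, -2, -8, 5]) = [-9, -9, -8, -3, -2, -2, -1, -6/11, 0, 1, 1, 3, 5, 5, 6]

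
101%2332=101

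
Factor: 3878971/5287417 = 877^1*1741^(-1)*3037^(-1)*4423^1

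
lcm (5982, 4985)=29910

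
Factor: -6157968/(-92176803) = 2^4 * 3^(-1) * 239^(-1) * 42853^(-1) * 128291^1 = 2052656/30725601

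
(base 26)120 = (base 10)728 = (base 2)1011011000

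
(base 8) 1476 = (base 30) rk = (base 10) 830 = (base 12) 592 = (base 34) oe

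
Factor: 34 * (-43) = -1 * 2^1 * 17^1 * 43^1 = -1462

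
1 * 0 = 0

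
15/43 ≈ 0.349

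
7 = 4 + 3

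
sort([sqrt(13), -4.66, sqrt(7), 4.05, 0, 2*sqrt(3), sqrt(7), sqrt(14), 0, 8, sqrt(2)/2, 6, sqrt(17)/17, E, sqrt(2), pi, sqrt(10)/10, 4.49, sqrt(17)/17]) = [-4.66, 0, 0, sqrt(17)/17, sqrt(17)/17, sqrt(10)/10, sqrt(2)/2, sqrt(2), sqrt(7), sqrt(7), E, pi, 2*sqrt(3), sqrt(13), sqrt(14), 4.05, 4.49, 6, 8]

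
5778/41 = 140 + 38/41 ≈ 140.93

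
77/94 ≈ 0.819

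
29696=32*928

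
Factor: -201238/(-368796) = 2^(-1)*3^(-1)*73^(-1)*239^1 = 239/438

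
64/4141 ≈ 0.0155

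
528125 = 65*8125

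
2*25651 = 51302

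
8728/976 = 1091/122 ≈ 8.94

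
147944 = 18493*8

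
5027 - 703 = 4324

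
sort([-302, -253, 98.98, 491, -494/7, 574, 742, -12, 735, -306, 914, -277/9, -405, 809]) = [-405, -306, -302, -253, -494/7, -277/9, -12, 98.98, 491, 574, 735, 742, 809, 914]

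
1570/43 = 36 + 22/43≈36.51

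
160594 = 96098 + 64496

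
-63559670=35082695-98642365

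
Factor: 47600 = 2^4 * 5^2 * 7^1 * 17^1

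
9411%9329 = 82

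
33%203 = 33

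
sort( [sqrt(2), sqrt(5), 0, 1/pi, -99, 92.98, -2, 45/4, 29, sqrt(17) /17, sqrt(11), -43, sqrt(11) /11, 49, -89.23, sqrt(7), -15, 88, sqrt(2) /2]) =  [-99, -89.23, -43, -15, -2, 0, sqrt(17) /17, sqrt(11) /11, 1/pi, sqrt(2) /2, sqrt(2), sqrt(5), sqrt(7), sqrt(11), 45/4, 29, 49, 88, 92.98]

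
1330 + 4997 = 6327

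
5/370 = 1/74 ≈ 0.0135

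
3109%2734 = 375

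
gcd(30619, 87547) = 1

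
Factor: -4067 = -1*7^2*83^1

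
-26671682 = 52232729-78904411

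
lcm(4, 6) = 12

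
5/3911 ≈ 0.00128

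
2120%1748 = 372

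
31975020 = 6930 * 4614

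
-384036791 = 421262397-805299188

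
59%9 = 5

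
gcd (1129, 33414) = 1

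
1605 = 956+649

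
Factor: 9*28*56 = 2^5*3^2*7^2 = 14112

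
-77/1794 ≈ -0.0429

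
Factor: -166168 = -1*2^3*20771^1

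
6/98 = 3/49 ≈ 0.0612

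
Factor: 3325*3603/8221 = 3^1*5^2*7^1*19^1*1201^1*8221^(-1) = 11979975/8221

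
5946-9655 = -3709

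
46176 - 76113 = -29937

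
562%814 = 562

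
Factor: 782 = 2^1 * 17^1 * 23^1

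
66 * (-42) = -2772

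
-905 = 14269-15174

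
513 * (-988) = -506844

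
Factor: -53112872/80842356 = -1 * 2^1 * 3^(-2) * 7^(-3) * 6547^(-1) * 6639109^1 = -13278218/20210589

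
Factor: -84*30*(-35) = 2^3*3^2*5^2*7^2 = 88200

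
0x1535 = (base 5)133204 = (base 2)1010100110101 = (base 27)7c2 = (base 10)5429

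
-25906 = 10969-36875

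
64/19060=16/4765 ≈ 0.00336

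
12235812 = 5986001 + 6249811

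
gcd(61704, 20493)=9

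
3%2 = 1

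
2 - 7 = -5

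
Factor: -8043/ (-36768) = 2^ (-5) * 7^1 = 7/32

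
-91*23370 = -2126670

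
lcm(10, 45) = 90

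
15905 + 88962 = 104867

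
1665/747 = 2 + 19/83 ≈ 2.23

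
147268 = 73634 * 2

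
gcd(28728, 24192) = 1512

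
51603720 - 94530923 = -42927203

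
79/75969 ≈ 0.00104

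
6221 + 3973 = 10194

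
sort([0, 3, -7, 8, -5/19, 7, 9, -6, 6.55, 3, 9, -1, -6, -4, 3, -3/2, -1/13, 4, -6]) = [-7, -6, -6, -6, -4, -3/2, -1, -5/19, -1/13, 0, 3, 3, 3, 4, 6.55, 7, 8, 9, 9]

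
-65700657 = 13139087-78839744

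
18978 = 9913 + 9065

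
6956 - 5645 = 1311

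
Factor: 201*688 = 2^4*3^1*43^1*67^1 = 138288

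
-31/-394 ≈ 0.0787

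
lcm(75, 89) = 6675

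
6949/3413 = 2 + 123/3413 ≈ 2.04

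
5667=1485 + 4182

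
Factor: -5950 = -1 * 2^1 * 5^2 * 7^1 * 17^1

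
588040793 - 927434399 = -339393606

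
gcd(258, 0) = 258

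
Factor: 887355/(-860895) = -1*3^1*313^1*911^(-1) = -939/911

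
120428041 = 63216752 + 57211289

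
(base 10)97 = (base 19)52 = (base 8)141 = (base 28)3d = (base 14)6d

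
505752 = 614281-108529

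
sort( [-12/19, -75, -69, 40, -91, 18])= [-91, -75, -69, -12/19, 18, 40]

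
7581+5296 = 12877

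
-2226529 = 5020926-7247455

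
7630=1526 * 5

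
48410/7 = 6915+5/7 ≈ 6915.71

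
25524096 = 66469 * 384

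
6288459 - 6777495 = -489036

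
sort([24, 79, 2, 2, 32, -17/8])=[-17/8, 2, 2, 24, 32, 79]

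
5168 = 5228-60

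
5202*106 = 551412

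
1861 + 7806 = 9667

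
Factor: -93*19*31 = -1*3^1*19^1*31^2 = -54777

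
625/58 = 10 + 45/58 ≈ 10.78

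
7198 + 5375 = 12573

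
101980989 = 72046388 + 29934601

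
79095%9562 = 2599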